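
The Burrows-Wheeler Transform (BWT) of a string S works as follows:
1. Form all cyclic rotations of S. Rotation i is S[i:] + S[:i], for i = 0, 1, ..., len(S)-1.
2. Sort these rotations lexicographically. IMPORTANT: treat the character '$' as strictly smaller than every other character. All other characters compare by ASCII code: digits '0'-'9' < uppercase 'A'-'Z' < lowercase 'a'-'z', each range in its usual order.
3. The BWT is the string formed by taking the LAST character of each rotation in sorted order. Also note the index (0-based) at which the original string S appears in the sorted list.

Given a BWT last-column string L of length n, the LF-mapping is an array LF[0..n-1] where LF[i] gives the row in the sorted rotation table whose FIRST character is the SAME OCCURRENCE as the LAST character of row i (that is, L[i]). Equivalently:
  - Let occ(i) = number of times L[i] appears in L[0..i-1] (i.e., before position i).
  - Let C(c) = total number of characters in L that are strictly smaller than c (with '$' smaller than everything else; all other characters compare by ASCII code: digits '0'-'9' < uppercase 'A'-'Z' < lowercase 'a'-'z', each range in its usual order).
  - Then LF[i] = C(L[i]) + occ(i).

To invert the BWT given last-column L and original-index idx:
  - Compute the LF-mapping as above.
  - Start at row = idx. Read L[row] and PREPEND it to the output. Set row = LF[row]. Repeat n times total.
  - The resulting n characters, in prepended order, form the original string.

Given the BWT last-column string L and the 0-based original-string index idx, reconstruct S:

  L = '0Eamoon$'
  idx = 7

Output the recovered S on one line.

LF mapping: 1 2 3 4 6 7 5 0
Walk LF starting at row 7, prepending L[row]:
  step 1: row=7, L[7]='$', prepend. Next row=LF[7]=0
  step 2: row=0, L[0]='0', prepend. Next row=LF[0]=1
  step 3: row=1, L[1]='E', prepend. Next row=LF[1]=2
  step 4: row=2, L[2]='a', prepend. Next row=LF[2]=3
  step 5: row=3, L[3]='m', prepend. Next row=LF[3]=4
  step 6: row=4, L[4]='o', prepend. Next row=LF[4]=6
  step 7: row=6, L[6]='n', prepend. Next row=LF[6]=5
  step 8: row=5, L[5]='o', prepend. Next row=LF[5]=7
Reversed output: onomaE0$

Answer: onomaE0$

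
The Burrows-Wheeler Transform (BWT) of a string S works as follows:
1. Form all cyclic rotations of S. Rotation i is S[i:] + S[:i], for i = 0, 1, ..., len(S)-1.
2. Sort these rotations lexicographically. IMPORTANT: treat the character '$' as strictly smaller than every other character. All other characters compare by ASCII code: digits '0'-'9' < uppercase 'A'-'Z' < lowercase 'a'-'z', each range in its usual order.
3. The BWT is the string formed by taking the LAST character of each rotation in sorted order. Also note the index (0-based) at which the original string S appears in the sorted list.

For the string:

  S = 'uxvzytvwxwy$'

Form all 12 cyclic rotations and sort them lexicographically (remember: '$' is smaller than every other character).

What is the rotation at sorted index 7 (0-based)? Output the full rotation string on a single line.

All 12 rotations (rotation i = S[i:]+S[:i]):
  rot[0] = uxvzytvwxwy$
  rot[1] = xvzytvwxwy$u
  rot[2] = vzytvwxwy$ux
  rot[3] = zytvwxwy$uxv
  rot[4] = ytvwxwy$uxvz
  rot[5] = tvwxwy$uxvzy
  rot[6] = vwxwy$uxvzyt
  rot[7] = wxwy$uxvzytv
  rot[8] = xwy$uxvzytvw
  rot[9] = wy$uxvzytvwx
  rot[10] = y$uxvzytvwxw
  rot[11] = $uxvzytvwxwy
Sorted (with $ < everything):
  sorted[0] = $uxvzytvwxwy
  sorted[1] = tvwxwy$uxvzy
  sorted[2] = uxvzytvwxwy$
  sorted[3] = vwxwy$uxvzyt
  sorted[4] = vzytvwxwy$ux
  sorted[5] = wxwy$uxvzytv
  sorted[6] = wy$uxvzytvwx
  sorted[7] = xvzytvwxwy$u
  sorted[8] = xwy$uxvzytvw
  sorted[9] = y$uxvzytvwxw
  sorted[10] = ytvwxwy$uxvz
  sorted[11] = zytvwxwy$uxv
sorted[7] = xvzytvwxwy$u

Answer: xvzytvwxwy$u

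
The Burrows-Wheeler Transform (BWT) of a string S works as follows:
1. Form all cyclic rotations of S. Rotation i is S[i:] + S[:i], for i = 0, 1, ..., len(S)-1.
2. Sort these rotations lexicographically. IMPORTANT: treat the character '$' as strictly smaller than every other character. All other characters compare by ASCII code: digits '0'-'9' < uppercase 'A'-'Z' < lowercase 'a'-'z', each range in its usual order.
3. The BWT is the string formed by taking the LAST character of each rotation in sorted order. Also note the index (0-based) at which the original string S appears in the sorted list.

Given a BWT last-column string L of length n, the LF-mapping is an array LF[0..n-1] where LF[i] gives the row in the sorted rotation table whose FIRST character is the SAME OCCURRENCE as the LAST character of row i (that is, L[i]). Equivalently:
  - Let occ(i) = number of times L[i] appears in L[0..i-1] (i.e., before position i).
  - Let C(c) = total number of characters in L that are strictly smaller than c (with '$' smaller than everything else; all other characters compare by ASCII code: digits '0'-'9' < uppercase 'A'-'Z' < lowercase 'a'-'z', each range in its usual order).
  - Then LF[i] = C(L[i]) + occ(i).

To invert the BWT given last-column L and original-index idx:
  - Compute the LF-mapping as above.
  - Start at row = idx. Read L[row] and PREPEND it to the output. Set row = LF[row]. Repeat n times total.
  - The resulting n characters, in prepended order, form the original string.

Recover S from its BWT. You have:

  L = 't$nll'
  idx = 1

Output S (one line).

LF mapping: 4 0 3 1 2
Walk LF starting at row 1, prepending L[row]:
  step 1: row=1, L[1]='$', prepend. Next row=LF[1]=0
  step 2: row=0, L[0]='t', prepend. Next row=LF[0]=4
  step 3: row=4, L[4]='l', prepend. Next row=LF[4]=2
  step 4: row=2, L[2]='n', prepend. Next row=LF[2]=3
  step 5: row=3, L[3]='l', prepend. Next row=LF[3]=1
Reversed output: lnlt$

Answer: lnlt$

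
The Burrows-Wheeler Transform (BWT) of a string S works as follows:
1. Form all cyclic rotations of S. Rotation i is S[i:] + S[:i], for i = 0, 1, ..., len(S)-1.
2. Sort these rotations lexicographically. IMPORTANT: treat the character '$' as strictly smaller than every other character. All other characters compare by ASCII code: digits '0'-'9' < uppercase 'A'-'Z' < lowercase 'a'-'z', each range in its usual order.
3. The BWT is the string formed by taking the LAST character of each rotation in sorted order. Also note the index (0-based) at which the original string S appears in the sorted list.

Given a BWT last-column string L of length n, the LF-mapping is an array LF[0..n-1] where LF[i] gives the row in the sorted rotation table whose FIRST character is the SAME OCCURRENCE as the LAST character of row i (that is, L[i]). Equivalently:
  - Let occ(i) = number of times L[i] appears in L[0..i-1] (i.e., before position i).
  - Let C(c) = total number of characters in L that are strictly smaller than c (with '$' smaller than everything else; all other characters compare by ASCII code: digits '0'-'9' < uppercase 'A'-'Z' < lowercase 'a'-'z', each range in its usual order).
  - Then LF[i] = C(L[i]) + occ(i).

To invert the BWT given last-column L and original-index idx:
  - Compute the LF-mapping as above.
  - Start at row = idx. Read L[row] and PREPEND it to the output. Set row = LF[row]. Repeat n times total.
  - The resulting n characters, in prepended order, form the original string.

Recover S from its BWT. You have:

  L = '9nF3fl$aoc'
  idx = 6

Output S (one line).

LF mapping: 2 8 3 1 6 7 0 4 9 5
Walk LF starting at row 6, prepending L[row]:
  step 1: row=6, L[6]='$', prepend. Next row=LF[6]=0
  step 2: row=0, L[0]='9', prepend. Next row=LF[0]=2
  step 3: row=2, L[2]='F', prepend. Next row=LF[2]=3
  step 4: row=3, L[3]='3', prepend. Next row=LF[3]=1
  step 5: row=1, L[1]='n', prepend. Next row=LF[1]=8
  step 6: row=8, L[8]='o', prepend. Next row=LF[8]=9
  step 7: row=9, L[9]='c', prepend. Next row=LF[9]=5
  step 8: row=5, L[5]='l', prepend. Next row=LF[5]=7
  step 9: row=7, L[7]='a', prepend. Next row=LF[7]=4
  step 10: row=4, L[4]='f', prepend. Next row=LF[4]=6
Reversed output: falcon3F9$

Answer: falcon3F9$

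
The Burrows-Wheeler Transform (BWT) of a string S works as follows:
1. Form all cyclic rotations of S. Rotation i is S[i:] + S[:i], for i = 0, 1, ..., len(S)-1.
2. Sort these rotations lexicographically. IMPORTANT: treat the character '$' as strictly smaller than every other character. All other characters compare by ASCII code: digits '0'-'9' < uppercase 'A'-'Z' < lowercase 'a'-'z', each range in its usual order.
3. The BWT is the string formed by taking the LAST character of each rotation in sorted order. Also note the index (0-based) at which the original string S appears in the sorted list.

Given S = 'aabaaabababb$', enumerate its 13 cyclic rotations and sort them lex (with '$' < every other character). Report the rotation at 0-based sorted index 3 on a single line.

Answer: aabababb$aaba

Derivation:
All 13 rotations (rotation i = S[i:]+S[:i]):
  rot[0] = aabaaabababb$
  rot[1] = abaaabababb$a
  rot[2] = baaabababb$aa
  rot[3] = aaabababb$aab
  rot[4] = aabababb$aaba
  rot[5] = abababb$aabaa
  rot[6] = bababb$aabaaa
  rot[7] = ababb$aabaaab
  rot[8] = babb$aabaaaba
  rot[9] = abb$aabaaabab
  rot[10] = bb$aabaaababa
  rot[11] = b$aabaaababab
  rot[12] = $aabaaabababb
Sorted (with $ < everything):
  sorted[0] = $aabaaabababb
  sorted[1] = aaabababb$aab
  sorted[2] = aabaaabababb$
  sorted[3] = aabababb$aaba
  sorted[4] = abaaabababb$a
  sorted[5] = abababb$aabaa
  sorted[6] = ababb$aabaaab
  sorted[7] = abb$aabaaabab
  sorted[8] = b$aabaaababab
  sorted[9] = baaabababb$aa
  sorted[10] = bababb$aabaaa
  sorted[11] = babb$aabaaaba
  sorted[12] = bb$aabaaababa
sorted[3] = aabababb$aaba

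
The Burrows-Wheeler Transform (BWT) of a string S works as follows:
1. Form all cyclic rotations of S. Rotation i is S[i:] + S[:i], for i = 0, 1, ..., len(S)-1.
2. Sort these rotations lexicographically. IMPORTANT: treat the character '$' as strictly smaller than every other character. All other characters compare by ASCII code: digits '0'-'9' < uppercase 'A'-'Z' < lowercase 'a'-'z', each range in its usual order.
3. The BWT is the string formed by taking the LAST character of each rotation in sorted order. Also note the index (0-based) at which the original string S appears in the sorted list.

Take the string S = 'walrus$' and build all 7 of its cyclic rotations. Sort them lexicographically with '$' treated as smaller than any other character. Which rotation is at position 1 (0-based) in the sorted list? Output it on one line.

All 7 rotations (rotation i = S[i:]+S[:i]):
  rot[0] = walrus$
  rot[1] = alrus$w
  rot[2] = lrus$wa
  rot[3] = rus$wal
  rot[4] = us$walr
  rot[5] = s$walru
  rot[6] = $walrus
Sorted (with $ < everything):
  sorted[0] = $walrus
  sorted[1] = alrus$w
  sorted[2] = lrus$wa
  sorted[3] = rus$wal
  sorted[4] = s$walru
  sorted[5] = us$walr
  sorted[6] = walrus$
sorted[1] = alrus$w

Answer: alrus$w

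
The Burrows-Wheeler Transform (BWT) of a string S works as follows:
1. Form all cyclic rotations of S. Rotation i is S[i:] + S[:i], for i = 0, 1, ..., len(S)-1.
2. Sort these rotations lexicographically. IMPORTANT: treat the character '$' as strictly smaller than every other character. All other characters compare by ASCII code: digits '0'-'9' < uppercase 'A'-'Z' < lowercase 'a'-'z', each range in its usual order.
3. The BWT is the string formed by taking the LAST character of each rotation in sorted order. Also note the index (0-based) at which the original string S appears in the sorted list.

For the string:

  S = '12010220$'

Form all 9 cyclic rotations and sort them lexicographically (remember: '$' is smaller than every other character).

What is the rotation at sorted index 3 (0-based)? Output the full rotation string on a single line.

Answer: 0220$1201

Derivation:
All 9 rotations (rotation i = S[i:]+S[:i]):
  rot[0] = 12010220$
  rot[1] = 2010220$1
  rot[2] = 010220$12
  rot[3] = 10220$120
  rot[4] = 0220$1201
  rot[5] = 220$12010
  rot[6] = 20$120102
  rot[7] = 0$1201022
  rot[8] = $12010220
Sorted (with $ < everything):
  sorted[0] = $12010220
  sorted[1] = 0$1201022
  sorted[2] = 010220$12
  sorted[3] = 0220$1201
  sorted[4] = 10220$120
  sorted[5] = 12010220$
  sorted[6] = 20$120102
  sorted[7] = 2010220$1
  sorted[8] = 220$12010
sorted[3] = 0220$1201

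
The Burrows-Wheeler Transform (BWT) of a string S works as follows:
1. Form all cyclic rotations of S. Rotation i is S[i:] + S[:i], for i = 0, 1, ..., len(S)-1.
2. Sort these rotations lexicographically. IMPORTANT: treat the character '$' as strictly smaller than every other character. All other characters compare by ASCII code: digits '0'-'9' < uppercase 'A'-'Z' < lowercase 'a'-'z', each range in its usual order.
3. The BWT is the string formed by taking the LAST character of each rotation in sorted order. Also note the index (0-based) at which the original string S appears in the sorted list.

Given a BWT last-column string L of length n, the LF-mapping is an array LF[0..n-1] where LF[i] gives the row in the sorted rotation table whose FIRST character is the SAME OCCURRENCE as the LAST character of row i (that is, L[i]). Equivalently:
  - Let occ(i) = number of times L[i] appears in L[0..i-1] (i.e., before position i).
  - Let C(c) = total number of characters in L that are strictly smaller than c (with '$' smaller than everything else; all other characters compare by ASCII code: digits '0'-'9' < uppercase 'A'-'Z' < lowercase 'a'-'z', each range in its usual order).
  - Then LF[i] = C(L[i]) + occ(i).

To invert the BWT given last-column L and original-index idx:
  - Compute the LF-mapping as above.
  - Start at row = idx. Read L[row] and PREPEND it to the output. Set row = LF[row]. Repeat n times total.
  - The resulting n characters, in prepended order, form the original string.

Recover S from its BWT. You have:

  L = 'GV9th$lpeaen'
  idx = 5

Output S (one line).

LF mapping: 2 3 1 11 7 0 8 10 5 4 6 9
Walk LF starting at row 5, prepending L[row]:
  step 1: row=5, L[5]='$', prepend. Next row=LF[5]=0
  step 2: row=0, L[0]='G', prepend. Next row=LF[0]=2
  step 3: row=2, L[2]='9', prepend. Next row=LF[2]=1
  step 4: row=1, L[1]='V', prepend. Next row=LF[1]=3
  step 5: row=3, L[3]='t', prepend. Next row=LF[3]=11
  step 6: row=11, L[11]='n', prepend. Next row=LF[11]=9
  step 7: row=9, L[9]='a', prepend. Next row=LF[9]=4
  step 8: row=4, L[4]='h', prepend. Next row=LF[4]=7
  step 9: row=7, L[7]='p', prepend. Next row=LF[7]=10
  step 10: row=10, L[10]='e', prepend. Next row=LF[10]=6
  step 11: row=6, L[6]='l', prepend. Next row=LF[6]=8
  step 12: row=8, L[8]='e', prepend. Next row=LF[8]=5
Reversed output: elephantV9G$

Answer: elephantV9G$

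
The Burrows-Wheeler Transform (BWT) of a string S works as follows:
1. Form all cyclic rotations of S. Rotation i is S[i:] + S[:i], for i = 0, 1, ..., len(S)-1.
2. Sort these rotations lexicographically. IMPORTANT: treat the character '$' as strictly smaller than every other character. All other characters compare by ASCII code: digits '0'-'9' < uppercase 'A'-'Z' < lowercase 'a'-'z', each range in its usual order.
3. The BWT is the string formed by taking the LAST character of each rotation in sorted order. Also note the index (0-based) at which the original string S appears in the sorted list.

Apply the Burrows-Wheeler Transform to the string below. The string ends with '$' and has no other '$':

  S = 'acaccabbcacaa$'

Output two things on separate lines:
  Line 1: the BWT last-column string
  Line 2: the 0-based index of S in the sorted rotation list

All 14 rotations (rotation i = S[i:]+S[:i]):
  rot[0] = acaccabbcacaa$
  rot[1] = caccabbcacaa$a
  rot[2] = accabbcacaa$ac
  rot[3] = ccabbcacaa$aca
  rot[4] = cabbcacaa$acac
  rot[5] = abbcacaa$acacc
  rot[6] = bbcacaa$acacca
  rot[7] = bcacaa$acaccab
  rot[8] = cacaa$acaccabb
  rot[9] = acaa$acaccabbc
  rot[10] = caa$acaccabbca
  rot[11] = aa$acaccabbcac
  rot[12] = a$acaccabbcaca
  rot[13] = $acaccabbcacaa
Sorted (with $ < everything):
  sorted[0] = $acaccabbcacaa  (last char: 'a')
  sorted[1] = a$acaccabbcaca  (last char: 'a')
  sorted[2] = aa$acaccabbcac  (last char: 'c')
  sorted[3] = abbcacaa$acacc  (last char: 'c')
  sorted[4] = acaa$acaccabbc  (last char: 'c')
  sorted[5] = acaccabbcacaa$  (last char: '$')
  sorted[6] = accabbcacaa$ac  (last char: 'c')
  sorted[7] = bbcacaa$acacca  (last char: 'a')
  sorted[8] = bcacaa$acaccab  (last char: 'b')
  sorted[9] = caa$acaccabbca  (last char: 'a')
  sorted[10] = cabbcacaa$acac  (last char: 'c')
  sorted[11] = cacaa$acaccabb  (last char: 'b')
  sorted[12] = caccabbcacaa$a  (last char: 'a')
  sorted[13] = ccabbcacaa$aca  (last char: 'a')
Last column: aaccc$cabacbaa
Original string S is at sorted index 5

Answer: aaccc$cabacbaa
5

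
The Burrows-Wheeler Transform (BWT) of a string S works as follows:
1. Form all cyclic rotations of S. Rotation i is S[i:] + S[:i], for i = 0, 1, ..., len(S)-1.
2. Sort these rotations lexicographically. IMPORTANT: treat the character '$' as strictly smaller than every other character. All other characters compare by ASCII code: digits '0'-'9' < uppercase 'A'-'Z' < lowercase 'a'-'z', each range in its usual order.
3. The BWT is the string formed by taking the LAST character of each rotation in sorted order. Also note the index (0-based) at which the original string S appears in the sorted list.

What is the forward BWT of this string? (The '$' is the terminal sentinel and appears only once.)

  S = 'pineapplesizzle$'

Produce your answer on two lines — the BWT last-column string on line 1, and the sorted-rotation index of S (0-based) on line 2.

All 16 rotations (rotation i = S[i:]+S[:i]):
  rot[0] = pineapplesizzle$
  rot[1] = ineapplesizzle$p
  rot[2] = neapplesizzle$pi
  rot[3] = eapplesizzle$pin
  rot[4] = applesizzle$pine
  rot[5] = pplesizzle$pinea
  rot[6] = plesizzle$pineap
  rot[7] = lesizzle$pineapp
  rot[8] = esizzle$pineappl
  rot[9] = sizzle$pineapple
  rot[10] = izzle$pineapples
  rot[11] = zzle$pineapplesi
  rot[12] = zle$pineapplesiz
  rot[13] = le$pineapplesizz
  rot[14] = e$pineapplesizzl
  rot[15] = $pineapplesizzle
Sorted (with $ < everything):
  sorted[0] = $pineapplesizzle  (last char: 'e')
  sorted[1] = applesizzle$pine  (last char: 'e')
  sorted[2] = e$pineapplesizzl  (last char: 'l')
  sorted[3] = eapplesizzle$pin  (last char: 'n')
  sorted[4] = esizzle$pineappl  (last char: 'l')
  sorted[5] = ineapplesizzle$p  (last char: 'p')
  sorted[6] = izzle$pineapples  (last char: 's')
  sorted[7] = le$pineapplesizz  (last char: 'z')
  sorted[8] = lesizzle$pineapp  (last char: 'p')
  sorted[9] = neapplesizzle$pi  (last char: 'i')
  sorted[10] = pineapplesizzle$  (last char: '$')
  sorted[11] = plesizzle$pineap  (last char: 'p')
  sorted[12] = pplesizzle$pinea  (last char: 'a')
  sorted[13] = sizzle$pineapple  (last char: 'e')
  sorted[14] = zle$pineapplesiz  (last char: 'z')
  sorted[15] = zzle$pineapplesi  (last char: 'i')
Last column: eelnlpszpi$paezi
Original string S is at sorted index 10

Answer: eelnlpszpi$paezi
10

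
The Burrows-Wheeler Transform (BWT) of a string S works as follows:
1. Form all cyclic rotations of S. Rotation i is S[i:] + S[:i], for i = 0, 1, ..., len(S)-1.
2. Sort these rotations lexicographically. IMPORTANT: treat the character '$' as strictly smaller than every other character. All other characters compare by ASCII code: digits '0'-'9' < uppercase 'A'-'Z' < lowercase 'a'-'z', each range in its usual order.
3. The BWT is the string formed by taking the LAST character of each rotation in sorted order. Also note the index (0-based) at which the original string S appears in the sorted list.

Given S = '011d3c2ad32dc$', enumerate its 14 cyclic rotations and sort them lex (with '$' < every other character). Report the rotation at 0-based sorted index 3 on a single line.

Answer: 1d3c2ad32dc$01

Derivation:
All 14 rotations (rotation i = S[i:]+S[:i]):
  rot[0] = 011d3c2ad32dc$
  rot[1] = 11d3c2ad32dc$0
  rot[2] = 1d3c2ad32dc$01
  rot[3] = d3c2ad32dc$011
  rot[4] = 3c2ad32dc$011d
  rot[5] = c2ad32dc$011d3
  rot[6] = 2ad32dc$011d3c
  rot[7] = ad32dc$011d3c2
  rot[8] = d32dc$011d3c2a
  rot[9] = 32dc$011d3c2ad
  rot[10] = 2dc$011d3c2ad3
  rot[11] = dc$011d3c2ad32
  rot[12] = c$011d3c2ad32d
  rot[13] = $011d3c2ad32dc
Sorted (with $ < everything):
  sorted[0] = $011d3c2ad32dc
  sorted[1] = 011d3c2ad32dc$
  sorted[2] = 11d3c2ad32dc$0
  sorted[3] = 1d3c2ad32dc$01
  sorted[4] = 2ad32dc$011d3c
  sorted[5] = 2dc$011d3c2ad3
  sorted[6] = 32dc$011d3c2ad
  sorted[7] = 3c2ad32dc$011d
  sorted[8] = ad32dc$011d3c2
  sorted[9] = c$011d3c2ad32d
  sorted[10] = c2ad32dc$011d3
  sorted[11] = d32dc$011d3c2a
  sorted[12] = d3c2ad32dc$011
  sorted[13] = dc$011d3c2ad32
sorted[3] = 1d3c2ad32dc$01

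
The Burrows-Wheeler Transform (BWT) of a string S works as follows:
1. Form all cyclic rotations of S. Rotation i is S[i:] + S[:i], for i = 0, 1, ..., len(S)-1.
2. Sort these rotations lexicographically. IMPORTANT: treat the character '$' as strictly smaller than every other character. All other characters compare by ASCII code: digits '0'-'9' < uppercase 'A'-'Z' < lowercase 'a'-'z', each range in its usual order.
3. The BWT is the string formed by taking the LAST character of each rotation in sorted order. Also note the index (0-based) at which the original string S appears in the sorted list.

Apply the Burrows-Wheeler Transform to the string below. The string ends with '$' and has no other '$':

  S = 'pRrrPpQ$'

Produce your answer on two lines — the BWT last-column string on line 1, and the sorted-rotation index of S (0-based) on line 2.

All 8 rotations (rotation i = S[i:]+S[:i]):
  rot[0] = pRrrPpQ$
  rot[1] = RrrPpQ$p
  rot[2] = rrPpQ$pR
  rot[3] = rPpQ$pRr
  rot[4] = PpQ$pRrr
  rot[5] = pQ$pRrrP
  rot[6] = Q$pRrrPp
  rot[7] = $pRrrPpQ
Sorted (with $ < everything):
  sorted[0] = $pRrrPpQ  (last char: 'Q')
  sorted[1] = PpQ$pRrr  (last char: 'r')
  sorted[2] = Q$pRrrPp  (last char: 'p')
  sorted[3] = RrrPpQ$p  (last char: 'p')
  sorted[4] = pQ$pRrrP  (last char: 'P')
  sorted[5] = pRrrPpQ$  (last char: '$')
  sorted[6] = rPpQ$pRr  (last char: 'r')
  sorted[7] = rrPpQ$pR  (last char: 'R')
Last column: QrppP$rR
Original string S is at sorted index 5

Answer: QrppP$rR
5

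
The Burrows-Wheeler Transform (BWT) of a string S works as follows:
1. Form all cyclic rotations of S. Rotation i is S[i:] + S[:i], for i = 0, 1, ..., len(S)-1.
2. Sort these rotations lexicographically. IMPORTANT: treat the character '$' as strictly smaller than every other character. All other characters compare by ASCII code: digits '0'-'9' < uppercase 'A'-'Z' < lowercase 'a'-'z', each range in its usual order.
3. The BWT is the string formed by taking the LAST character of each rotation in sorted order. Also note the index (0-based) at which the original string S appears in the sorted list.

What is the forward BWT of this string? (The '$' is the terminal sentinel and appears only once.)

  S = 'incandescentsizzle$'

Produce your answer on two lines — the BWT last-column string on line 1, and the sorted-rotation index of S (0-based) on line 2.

Answer: ecnsnlcd$sziaeetnzi
8

Derivation:
All 19 rotations (rotation i = S[i:]+S[:i]):
  rot[0] = incandescentsizzle$
  rot[1] = ncandescentsizzle$i
  rot[2] = candescentsizzle$in
  rot[3] = andescentsizzle$inc
  rot[4] = ndescentsizzle$inca
  rot[5] = descentsizzle$incan
  rot[6] = escentsizzle$incand
  rot[7] = scentsizzle$incande
  rot[8] = centsizzle$incandes
  rot[9] = entsizzle$incandesc
  rot[10] = ntsizzle$incandesce
  rot[11] = tsizzle$incandescen
  rot[12] = sizzle$incandescent
  rot[13] = izzle$incandescents
  rot[14] = zzle$incandescentsi
  rot[15] = zle$incandescentsiz
  rot[16] = le$incandescentsizz
  rot[17] = e$incandescentsizzl
  rot[18] = $incandescentsizzle
Sorted (with $ < everything):
  sorted[0] = $incandescentsizzle  (last char: 'e')
  sorted[1] = andescentsizzle$inc  (last char: 'c')
  sorted[2] = candescentsizzle$in  (last char: 'n')
  sorted[3] = centsizzle$incandes  (last char: 's')
  sorted[4] = descentsizzle$incan  (last char: 'n')
  sorted[5] = e$incandescentsizzl  (last char: 'l')
  sorted[6] = entsizzle$incandesc  (last char: 'c')
  sorted[7] = escentsizzle$incand  (last char: 'd')
  sorted[8] = incandescentsizzle$  (last char: '$')
  sorted[9] = izzle$incandescents  (last char: 's')
  sorted[10] = le$incandescentsizz  (last char: 'z')
  sorted[11] = ncandescentsizzle$i  (last char: 'i')
  sorted[12] = ndescentsizzle$inca  (last char: 'a')
  sorted[13] = ntsizzle$incandesce  (last char: 'e')
  sorted[14] = scentsizzle$incande  (last char: 'e')
  sorted[15] = sizzle$incandescent  (last char: 't')
  sorted[16] = tsizzle$incandescen  (last char: 'n')
  sorted[17] = zle$incandescentsiz  (last char: 'z')
  sorted[18] = zzle$incandescentsi  (last char: 'i')
Last column: ecnsnlcd$sziaeetnzi
Original string S is at sorted index 8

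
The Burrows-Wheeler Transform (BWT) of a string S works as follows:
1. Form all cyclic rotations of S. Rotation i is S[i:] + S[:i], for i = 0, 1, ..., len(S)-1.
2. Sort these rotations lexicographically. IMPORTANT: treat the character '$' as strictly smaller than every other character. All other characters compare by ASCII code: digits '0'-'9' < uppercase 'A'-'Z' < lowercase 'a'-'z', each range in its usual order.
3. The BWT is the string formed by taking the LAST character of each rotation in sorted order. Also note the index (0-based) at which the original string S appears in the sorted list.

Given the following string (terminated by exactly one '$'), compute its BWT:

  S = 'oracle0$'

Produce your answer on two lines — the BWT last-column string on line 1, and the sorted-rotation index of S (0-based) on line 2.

Answer: 0eralc$o
6

Derivation:
All 8 rotations (rotation i = S[i:]+S[:i]):
  rot[0] = oracle0$
  rot[1] = racle0$o
  rot[2] = acle0$or
  rot[3] = cle0$ora
  rot[4] = le0$orac
  rot[5] = e0$oracl
  rot[6] = 0$oracle
  rot[7] = $oracle0
Sorted (with $ < everything):
  sorted[0] = $oracle0  (last char: '0')
  sorted[1] = 0$oracle  (last char: 'e')
  sorted[2] = acle0$or  (last char: 'r')
  sorted[3] = cle0$ora  (last char: 'a')
  sorted[4] = e0$oracl  (last char: 'l')
  sorted[5] = le0$orac  (last char: 'c')
  sorted[6] = oracle0$  (last char: '$')
  sorted[7] = racle0$o  (last char: 'o')
Last column: 0eralc$o
Original string S is at sorted index 6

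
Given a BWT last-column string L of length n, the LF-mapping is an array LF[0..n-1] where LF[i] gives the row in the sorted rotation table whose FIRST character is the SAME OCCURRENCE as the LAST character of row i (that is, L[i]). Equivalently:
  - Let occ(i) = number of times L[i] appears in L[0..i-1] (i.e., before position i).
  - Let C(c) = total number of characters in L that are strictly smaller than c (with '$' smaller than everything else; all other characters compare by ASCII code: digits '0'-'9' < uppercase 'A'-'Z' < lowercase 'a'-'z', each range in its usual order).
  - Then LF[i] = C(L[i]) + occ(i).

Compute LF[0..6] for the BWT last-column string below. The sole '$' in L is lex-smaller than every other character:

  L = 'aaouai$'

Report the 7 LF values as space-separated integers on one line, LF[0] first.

Char counts: '$':1, 'a':3, 'i':1, 'o':1, 'u':1
C (first-col start): C('$')=0, C('a')=1, C('i')=4, C('o')=5, C('u')=6
L[0]='a': occ=0, LF[0]=C('a')+0=1+0=1
L[1]='a': occ=1, LF[1]=C('a')+1=1+1=2
L[2]='o': occ=0, LF[2]=C('o')+0=5+0=5
L[3]='u': occ=0, LF[3]=C('u')+0=6+0=6
L[4]='a': occ=2, LF[4]=C('a')+2=1+2=3
L[5]='i': occ=0, LF[5]=C('i')+0=4+0=4
L[6]='$': occ=0, LF[6]=C('$')+0=0+0=0

Answer: 1 2 5 6 3 4 0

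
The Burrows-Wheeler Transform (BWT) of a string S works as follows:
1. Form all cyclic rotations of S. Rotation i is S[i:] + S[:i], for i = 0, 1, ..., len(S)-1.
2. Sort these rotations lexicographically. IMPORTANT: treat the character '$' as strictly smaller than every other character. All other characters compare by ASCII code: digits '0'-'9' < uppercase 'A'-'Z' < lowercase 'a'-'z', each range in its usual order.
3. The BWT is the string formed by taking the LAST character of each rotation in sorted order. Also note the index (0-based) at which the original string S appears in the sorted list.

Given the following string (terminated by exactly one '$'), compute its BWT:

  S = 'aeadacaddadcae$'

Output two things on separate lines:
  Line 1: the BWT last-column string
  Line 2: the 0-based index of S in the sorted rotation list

All 15 rotations (rotation i = S[i:]+S[:i]):
  rot[0] = aeadacaddadcae$
  rot[1] = eadacaddadcae$a
  rot[2] = adacaddadcae$ae
  rot[3] = dacaddadcae$aea
  rot[4] = acaddadcae$aead
  rot[5] = caddadcae$aeada
  rot[6] = addadcae$aeadac
  rot[7] = ddadcae$aeadaca
  rot[8] = dadcae$aeadacad
  rot[9] = adcae$aeadacadd
  rot[10] = dcae$aeadacadda
  rot[11] = cae$aeadacaddad
  rot[12] = ae$aeadacaddadc
  rot[13] = e$aeadacaddadca
  rot[14] = $aeadacaddadcae
Sorted (with $ < everything):
  sorted[0] = $aeadacaddadcae  (last char: 'e')
  sorted[1] = acaddadcae$aead  (last char: 'd')
  sorted[2] = adacaddadcae$ae  (last char: 'e')
  sorted[3] = adcae$aeadacadd  (last char: 'd')
  sorted[4] = addadcae$aeadac  (last char: 'c')
  sorted[5] = ae$aeadacaddadc  (last char: 'c')
  sorted[6] = aeadacaddadcae$  (last char: '$')
  sorted[7] = caddadcae$aeada  (last char: 'a')
  sorted[8] = cae$aeadacaddad  (last char: 'd')
  sorted[9] = dacaddadcae$aea  (last char: 'a')
  sorted[10] = dadcae$aeadacad  (last char: 'd')
  sorted[11] = dcae$aeadacadda  (last char: 'a')
  sorted[12] = ddadcae$aeadaca  (last char: 'a')
  sorted[13] = e$aeadacaddadca  (last char: 'a')
  sorted[14] = eadacaddadcae$a  (last char: 'a')
Last column: ededcc$adadaaaa
Original string S is at sorted index 6

Answer: ededcc$adadaaaa
6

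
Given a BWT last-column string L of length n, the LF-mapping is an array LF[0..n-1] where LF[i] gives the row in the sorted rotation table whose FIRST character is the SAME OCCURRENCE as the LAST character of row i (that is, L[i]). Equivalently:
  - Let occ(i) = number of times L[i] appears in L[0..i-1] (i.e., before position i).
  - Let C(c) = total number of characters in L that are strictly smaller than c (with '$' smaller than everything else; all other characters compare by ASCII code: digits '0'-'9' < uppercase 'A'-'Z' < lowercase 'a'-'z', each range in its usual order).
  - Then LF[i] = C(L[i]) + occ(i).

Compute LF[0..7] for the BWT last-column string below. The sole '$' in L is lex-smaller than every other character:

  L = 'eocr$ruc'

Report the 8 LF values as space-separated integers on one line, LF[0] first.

Answer: 3 4 1 5 0 6 7 2

Derivation:
Char counts: '$':1, 'c':2, 'e':1, 'o':1, 'r':2, 'u':1
C (first-col start): C('$')=0, C('c')=1, C('e')=3, C('o')=4, C('r')=5, C('u')=7
L[0]='e': occ=0, LF[0]=C('e')+0=3+0=3
L[1]='o': occ=0, LF[1]=C('o')+0=4+0=4
L[2]='c': occ=0, LF[2]=C('c')+0=1+0=1
L[3]='r': occ=0, LF[3]=C('r')+0=5+0=5
L[4]='$': occ=0, LF[4]=C('$')+0=0+0=0
L[5]='r': occ=1, LF[5]=C('r')+1=5+1=6
L[6]='u': occ=0, LF[6]=C('u')+0=7+0=7
L[7]='c': occ=1, LF[7]=C('c')+1=1+1=2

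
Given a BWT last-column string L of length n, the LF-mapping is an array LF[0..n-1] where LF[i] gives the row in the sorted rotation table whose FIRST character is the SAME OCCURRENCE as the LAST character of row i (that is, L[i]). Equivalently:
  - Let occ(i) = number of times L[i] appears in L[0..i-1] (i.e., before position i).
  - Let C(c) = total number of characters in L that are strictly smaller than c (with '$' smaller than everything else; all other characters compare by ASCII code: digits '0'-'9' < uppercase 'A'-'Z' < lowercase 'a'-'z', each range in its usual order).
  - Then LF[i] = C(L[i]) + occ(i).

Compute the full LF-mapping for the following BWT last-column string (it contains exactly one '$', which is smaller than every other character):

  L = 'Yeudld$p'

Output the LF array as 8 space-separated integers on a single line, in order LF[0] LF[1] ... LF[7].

Char counts: '$':1, 'Y':1, 'd':2, 'e':1, 'l':1, 'p':1, 'u':1
C (first-col start): C('$')=0, C('Y')=1, C('d')=2, C('e')=4, C('l')=5, C('p')=6, C('u')=7
L[0]='Y': occ=0, LF[0]=C('Y')+0=1+0=1
L[1]='e': occ=0, LF[1]=C('e')+0=4+0=4
L[2]='u': occ=0, LF[2]=C('u')+0=7+0=7
L[3]='d': occ=0, LF[3]=C('d')+0=2+0=2
L[4]='l': occ=0, LF[4]=C('l')+0=5+0=5
L[5]='d': occ=1, LF[5]=C('d')+1=2+1=3
L[6]='$': occ=0, LF[6]=C('$')+0=0+0=0
L[7]='p': occ=0, LF[7]=C('p')+0=6+0=6

Answer: 1 4 7 2 5 3 0 6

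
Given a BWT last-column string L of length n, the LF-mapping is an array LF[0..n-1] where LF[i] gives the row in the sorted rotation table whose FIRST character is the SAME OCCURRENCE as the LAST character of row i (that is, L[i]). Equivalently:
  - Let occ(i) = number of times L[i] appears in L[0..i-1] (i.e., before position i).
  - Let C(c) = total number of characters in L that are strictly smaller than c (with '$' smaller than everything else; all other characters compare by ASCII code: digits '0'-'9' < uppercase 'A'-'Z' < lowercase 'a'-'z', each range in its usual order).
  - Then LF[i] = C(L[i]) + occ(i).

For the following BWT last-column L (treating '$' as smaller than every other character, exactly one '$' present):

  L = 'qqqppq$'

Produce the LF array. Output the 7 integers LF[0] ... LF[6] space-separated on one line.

Char counts: '$':1, 'p':2, 'q':4
C (first-col start): C('$')=0, C('p')=1, C('q')=3
L[0]='q': occ=0, LF[0]=C('q')+0=3+0=3
L[1]='q': occ=1, LF[1]=C('q')+1=3+1=4
L[2]='q': occ=2, LF[2]=C('q')+2=3+2=5
L[3]='p': occ=0, LF[3]=C('p')+0=1+0=1
L[4]='p': occ=1, LF[4]=C('p')+1=1+1=2
L[5]='q': occ=3, LF[5]=C('q')+3=3+3=6
L[6]='$': occ=0, LF[6]=C('$')+0=0+0=0

Answer: 3 4 5 1 2 6 0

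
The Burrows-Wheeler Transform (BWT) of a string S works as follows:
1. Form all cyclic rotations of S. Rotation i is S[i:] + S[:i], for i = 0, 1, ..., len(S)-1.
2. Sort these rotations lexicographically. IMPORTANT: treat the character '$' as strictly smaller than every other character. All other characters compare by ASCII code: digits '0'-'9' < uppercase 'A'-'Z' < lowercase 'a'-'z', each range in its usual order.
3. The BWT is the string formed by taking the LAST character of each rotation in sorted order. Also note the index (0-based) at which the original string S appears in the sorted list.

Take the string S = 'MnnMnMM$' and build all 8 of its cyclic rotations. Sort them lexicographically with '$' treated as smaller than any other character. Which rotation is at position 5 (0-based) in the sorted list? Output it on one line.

All 8 rotations (rotation i = S[i:]+S[:i]):
  rot[0] = MnnMnMM$
  rot[1] = nnMnMM$M
  rot[2] = nMnMM$Mn
  rot[3] = MnMM$Mnn
  rot[4] = nMM$MnnM
  rot[5] = MM$MnnMn
  rot[6] = M$MnnMnM
  rot[7] = $MnnMnMM
Sorted (with $ < everything):
  sorted[0] = $MnnMnMM
  sorted[1] = M$MnnMnM
  sorted[2] = MM$MnnMn
  sorted[3] = MnMM$Mnn
  sorted[4] = MnnMnMM$
  sorted[5] = nMM$MnnM
  sorted[6] = nMnMM$Mn
  sorted[7] = nnMnMM$M
sorted[5] = nMM$MnnM

Answer: nMM$MnnM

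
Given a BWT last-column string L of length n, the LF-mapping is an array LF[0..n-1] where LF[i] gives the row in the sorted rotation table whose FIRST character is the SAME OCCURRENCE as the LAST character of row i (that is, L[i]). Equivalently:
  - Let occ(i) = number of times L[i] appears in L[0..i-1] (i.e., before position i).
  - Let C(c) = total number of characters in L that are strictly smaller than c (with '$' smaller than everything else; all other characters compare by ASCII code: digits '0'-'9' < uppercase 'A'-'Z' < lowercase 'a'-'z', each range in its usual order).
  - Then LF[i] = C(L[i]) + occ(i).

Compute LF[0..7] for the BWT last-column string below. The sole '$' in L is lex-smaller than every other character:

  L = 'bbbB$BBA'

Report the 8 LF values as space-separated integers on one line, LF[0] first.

Answer: 5 6 7 2 0 3 4 1

Derivation:
Char counts: '$':1, 'A':1, 'B':3, 'b':3
C (first-col start): C('$')=0, C('A')=1, C('B')=2, C('b')=5
L[0]='b': occ=0, LF[0]=C('b')+0=5+0=5
L[1]='b': occ=1, LF[1]=C('b')+1=5+1=6
L[2]='b': occ=2, LF[2]=C('b')+2=5+2=7
L[3]='B': occ=0, LF[3]=C('B')+0=2+0=2
L[4]='$': occ=0, LF[4]=C('$')+0=0+0=0
L[5]='B': occ=1, LF[5]=C('B')+1=2+1=3
L[6]='B': occ=2, LF[6]=C('B')+2=2+2=4
L[7]='A': occ=0, LF[7]=C('A')+0=1+0=1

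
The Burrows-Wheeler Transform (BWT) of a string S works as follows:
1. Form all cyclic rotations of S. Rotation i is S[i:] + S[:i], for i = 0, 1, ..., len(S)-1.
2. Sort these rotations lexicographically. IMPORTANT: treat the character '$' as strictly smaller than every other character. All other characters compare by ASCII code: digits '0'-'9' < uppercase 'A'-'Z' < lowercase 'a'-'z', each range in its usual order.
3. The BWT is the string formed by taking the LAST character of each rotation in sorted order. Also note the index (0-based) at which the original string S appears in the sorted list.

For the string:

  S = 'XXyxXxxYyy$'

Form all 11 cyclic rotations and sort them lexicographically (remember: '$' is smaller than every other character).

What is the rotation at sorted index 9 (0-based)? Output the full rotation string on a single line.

All 11 rotations (rotation i = S[i:]+S[:i]):
  rot[0] = XXyxXxxYyy$
  rot[1] = XyxXxxYyy$X
  rot[2] = yxXxxYyy$XX
  rot[3] = xXxxYyy$XXy
  rot[4] = XxxYyy$XXyx
  rot[5] = xxYyy$XXyxX
  rot[6] = xYyy$XXyxXx
  rot[7] = Yyy$XXyxXxx
  rot[8] = yy$XXyxXxxY
  rot[9] = y$XXyxXxxYy
  rot[10] = $XXyxXxxYyy
Sorted (with $ < everything):
  sorted[0] = $XXyxXxxYyy
  sorted[1] = XXyxXxxYyy$
  sorted[2] = XxxYyy$XXyx
  sorted[3] = XyxXxxYyy$X
  sorted[4] = Yyy$XXyxXxx
  sorted[5] = xXxxYyy$XXy
  sorted[6] = xYyy$XXyxXx
  sorted[7] = xxYyy$XXyxX
  sorted[8] = y$XXyxXxxYy
  sorted[9] = yxXxxYyy$XX
  sorted[10] = yy$XXyxXxxY
sorted[9] = yxXxxYyy$XX

Answer: yxXxxYyy$XX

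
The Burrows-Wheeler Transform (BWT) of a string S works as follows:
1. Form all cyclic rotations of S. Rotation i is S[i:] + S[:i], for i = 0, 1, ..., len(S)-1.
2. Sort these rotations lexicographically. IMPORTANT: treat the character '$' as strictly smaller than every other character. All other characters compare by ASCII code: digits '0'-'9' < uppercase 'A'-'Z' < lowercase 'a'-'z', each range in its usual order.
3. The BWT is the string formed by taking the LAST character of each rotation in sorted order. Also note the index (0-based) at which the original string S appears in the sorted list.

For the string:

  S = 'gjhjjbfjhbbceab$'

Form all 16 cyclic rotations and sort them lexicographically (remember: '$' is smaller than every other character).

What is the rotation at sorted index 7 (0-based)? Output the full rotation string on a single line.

Answer: eab$gjhjjbfjhbbc

Derivation:
All 16 rotations (rotation i = S[i:]+S[:i]):
  rot[0] = gjhjjbfjhbbceab$
  rot[1] = jhjjbfjhbbceab$g
  rot[2] = hjjbfjhbbceab$gj
  rot[3] = jjbfjhbbceab$gjh
  rot[4] = jbfjhbbceab$gjhj
  rot[5] = bfjhbbceab$gjhjj
  rot[6] = fjhbbceab$gjhjjb
  rot[7] = jhbbceab$gjhjjbf
  rot[8] = hbbceab$gjhjjbfj
  rot[9] = bbceab$gjhjjbfjh
  rot[10] = bceab$gjhjjbfjhb
  rot[11] = ceab$gjhjjbfjhbb
  rot[12] = eab$gjhjjbfjhbbc
  rot[13] = ab$gjhjjbfjhbbce
  rot[14] = b$gjhjjbfjhbbcea
  rot[15] = $gjhjjbfjhbbceab
Sorted (with $ < everything):
  sorted[0] = $gjhjjbfjhbbceab
  sorted[1] = ab$gjhjjbfjhbbce
  sorted[2] = b$gjhjjbfjhbbcea
  sorted[3] = bbceab$gjhjjbfjh
  sorted[4] = bceab$gjhjjbfjhb
  sorted[5] = bfjhbbceab$gjhjj
  sorted[6] = ceab$gjhjjbfjhbb
  sorted[7] = eab$gjhjjbfjhbbc
  sorted[8] = fjhbbceab$gjhjjb
  sorted[9] = gjhjjbfjhbbceab$
  sorted[10] = hbbceab$gjhjjbfj
  sorted[11] = hjjbfjhbbceab$gj
  sorted[12] = jbfjhbbceab$gjhj
  sorted[13] = jhbbceab$gjhjjbf
  sorted[14] = jhjjbfjhbbceab$g
  sorted[15] = jjbfjhbbceab$gjh
sorted[7] = eab$gjhjjbfjhbbc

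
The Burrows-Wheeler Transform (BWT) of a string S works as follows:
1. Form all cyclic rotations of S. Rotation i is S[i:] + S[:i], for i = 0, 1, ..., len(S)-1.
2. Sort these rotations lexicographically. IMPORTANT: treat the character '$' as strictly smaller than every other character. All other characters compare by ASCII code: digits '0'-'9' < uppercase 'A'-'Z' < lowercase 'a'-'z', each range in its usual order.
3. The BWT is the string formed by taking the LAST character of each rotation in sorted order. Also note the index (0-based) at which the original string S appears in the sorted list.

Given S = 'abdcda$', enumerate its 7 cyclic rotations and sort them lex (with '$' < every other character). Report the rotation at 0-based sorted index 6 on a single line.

All 7 rotations (rotation i = S[i:]+S[:i]):
  rot[0] = abdcda$
  rot[1] = bdcda$a
  rot[2] = dcda$ab
  rot[3] = cda$abd
  rot[4] = da$abdc
  rot[5] = a$abdcd
  rot[6] = $abdcda
Sorted (with $ < everything):
  sorted[0] = $abdcda
  sorted[1] = a$abdcd
  sorted[2] = abdcda$
  sorted[3] = bdcda$a
  sorted[4] = cda$abd
  sorted[5] = da$abdc
  sorted[6] = dcda$ab
sorted[6] = dcda$ab

Answer: dcda$ab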